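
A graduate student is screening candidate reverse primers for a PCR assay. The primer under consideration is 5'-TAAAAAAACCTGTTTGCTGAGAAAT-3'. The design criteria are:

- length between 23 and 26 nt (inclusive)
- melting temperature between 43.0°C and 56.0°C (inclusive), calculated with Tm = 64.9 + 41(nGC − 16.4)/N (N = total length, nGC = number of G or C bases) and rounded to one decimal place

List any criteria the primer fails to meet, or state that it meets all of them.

Base counts: A=11, T=7, G=4, C=3 (length 25).
length: length 25 ✓
Tm: Tm = 64.9 + 41·(7 − 16.4)/25 = 49.5°C ✓

Meets all criteria.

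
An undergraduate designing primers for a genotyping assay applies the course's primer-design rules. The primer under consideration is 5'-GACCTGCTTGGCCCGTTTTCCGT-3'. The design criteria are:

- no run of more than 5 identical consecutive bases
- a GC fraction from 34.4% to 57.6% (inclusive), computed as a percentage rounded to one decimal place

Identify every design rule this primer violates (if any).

Fails: GC content.

Base counts: A=1, T=8, G=6, C=8 (length 23).
homopolymer run: longest run = 4 ✓
GC content: GC 14/23 = 60.9%, outside 34.4–57.6% ✗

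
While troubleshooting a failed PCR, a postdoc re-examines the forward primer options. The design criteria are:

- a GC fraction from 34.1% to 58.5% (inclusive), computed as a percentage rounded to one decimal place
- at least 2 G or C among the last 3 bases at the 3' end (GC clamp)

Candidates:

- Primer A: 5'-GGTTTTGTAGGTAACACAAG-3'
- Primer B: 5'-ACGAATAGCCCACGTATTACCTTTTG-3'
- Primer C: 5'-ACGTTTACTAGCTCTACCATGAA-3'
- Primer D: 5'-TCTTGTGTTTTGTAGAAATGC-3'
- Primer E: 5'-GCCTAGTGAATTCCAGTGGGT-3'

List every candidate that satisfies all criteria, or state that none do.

Primer A (20 nt, A=6 T=6 G=6 C=2): GC 8/20 = 40.0% ✓; 3' end AAG has 1 G/C, need ≥2 ✗ — fails.
Primer B (26 nt, A=7 T=8 G=4 C=7): GC 11/26 = 42.3% ✓; 3' end TTG has 1 G/C, need ≥2 ✗ — fails.
Primer C (23 nt, A=7 T=7 G=3 C=6): GC 9/23 = 39.1% ✓; 3' end GAA has 1 G/C, need ≥2 ✗ — fails.
Primer D (21 nt, A=4 T=10 G=5 C=2): GC 7/21 = 33.3%, outside 34.1–58.5% ✗; 3' end TGC has 2 G/C ✓ — fails.
Primer E (21 nt, A=4 T=6 G=7 C=4): GC 11/21 = 52.4% ✓; 3' end GGT has 2 G/C ✓ — passes.

Primer E only.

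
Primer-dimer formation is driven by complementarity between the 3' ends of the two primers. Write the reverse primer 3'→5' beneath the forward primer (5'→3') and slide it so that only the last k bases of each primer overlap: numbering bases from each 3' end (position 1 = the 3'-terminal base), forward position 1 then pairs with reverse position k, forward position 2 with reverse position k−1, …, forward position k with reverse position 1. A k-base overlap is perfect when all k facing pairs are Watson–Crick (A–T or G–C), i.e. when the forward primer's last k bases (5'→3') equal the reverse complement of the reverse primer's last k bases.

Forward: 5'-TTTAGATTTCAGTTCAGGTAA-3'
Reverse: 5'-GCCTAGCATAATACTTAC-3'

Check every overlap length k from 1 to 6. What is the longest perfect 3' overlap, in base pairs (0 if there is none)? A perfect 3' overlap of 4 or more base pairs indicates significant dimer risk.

Last 6 bases (5'→3') — forward …AGGTAA, reverse …ACTTAC.
Reverse complement of the reverse primer's last 6 bases: GTAAGT; its first k bases are the reverse complement of the reverse primer's last k bases, so a perfect k-base overlap needs the forward primer's last k bases to equal them.
Comparing (forward last k vs required): k=1: A vs G ✗; k=2: AA vs GT ✗; k=3: TAA vs GTA ✗; k=4: GTAA vs GTAA ✓; k=5: GGTAA vs GTAAG ✗; k=6: AGGTAA vs GTAAGT ✗.
Only k = 4 is perfect, so the longest perfect 3' overlap is 4.

Longest perfect overlap: 4 complementary base pairs; significant dimer risk (threshold 4).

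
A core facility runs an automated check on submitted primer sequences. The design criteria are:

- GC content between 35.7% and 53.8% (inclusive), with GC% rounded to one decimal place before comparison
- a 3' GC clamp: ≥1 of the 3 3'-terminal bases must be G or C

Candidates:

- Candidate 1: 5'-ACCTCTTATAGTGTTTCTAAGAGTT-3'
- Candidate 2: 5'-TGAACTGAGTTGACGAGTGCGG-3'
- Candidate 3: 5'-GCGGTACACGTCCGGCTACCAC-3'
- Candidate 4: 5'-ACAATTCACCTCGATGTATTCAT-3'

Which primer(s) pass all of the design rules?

None of the candidates satisfy all criteria.

Candidate 1 (25 nt, A=6 T=11 G=4 C=4): GC 8/25 = 32.0%, outside 35.7–53.8% ✗; 3' end GTT has 1 G/C ✓ — fails.
Candidate 2 (22 nt, A=5 T=5 G=9 C=3): GC 12/22 = 54.5%, outside 35.7–53.8% ✗; 3' end CGG has 3 G/C ✓ — fails.
Candidate 3 (22 nt, A=4 T=3 G=6 C=9): GC 15/22 = 68.2%, outside 35.7–53.8% ✗; 3' end CAC has 2 G/C ✓ — fails.
Candidate 4 (23 nt, A=7 T=8 G=2 C=6): GC 8/23 = 34.8%, outside 35.7–53.8% ✗; 3' end CAT has 1 G/C ✓ — fails.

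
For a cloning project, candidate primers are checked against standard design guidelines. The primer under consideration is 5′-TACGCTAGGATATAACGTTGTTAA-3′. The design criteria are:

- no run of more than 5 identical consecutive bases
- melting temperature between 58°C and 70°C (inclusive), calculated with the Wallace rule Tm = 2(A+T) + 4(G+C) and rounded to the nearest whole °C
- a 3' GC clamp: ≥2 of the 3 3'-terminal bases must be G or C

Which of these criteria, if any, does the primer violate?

Base counts: A=8, T=8, G=5, C=3 (length 24).
homopolymer run: longest run = 2 ✓
Tm: Tm = 2·16 + 4·8 = 64°C ✓
GC clamp: 3' end TAA has 0 G/C, need ≥2 ✗

Fails: GC clamp.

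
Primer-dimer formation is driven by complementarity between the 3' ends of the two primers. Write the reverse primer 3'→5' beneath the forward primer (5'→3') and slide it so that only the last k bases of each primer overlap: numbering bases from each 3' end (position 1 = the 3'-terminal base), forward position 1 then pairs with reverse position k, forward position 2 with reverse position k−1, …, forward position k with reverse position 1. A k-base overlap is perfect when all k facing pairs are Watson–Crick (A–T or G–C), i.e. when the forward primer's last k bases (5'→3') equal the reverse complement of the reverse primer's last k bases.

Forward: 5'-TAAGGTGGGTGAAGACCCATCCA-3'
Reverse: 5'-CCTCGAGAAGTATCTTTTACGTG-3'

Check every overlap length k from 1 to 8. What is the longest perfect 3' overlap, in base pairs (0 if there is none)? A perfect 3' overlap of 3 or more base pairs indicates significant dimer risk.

Last 8 bases (5'→3') — forward …CCCATCCA, reverse …TTTACGTG.
Reverse complement of the reverse primer's last 8 bases: CACGTAAA; its first k bases are the reverse complement of the reverse primer's last k bases, so a perfect k-base overlap needs the forward primer's last k bases to equal them.
Comparing (forward last k vs required): k=1: A vs C ✗; k=2: CA vs CA ✓; k=3: CCA vs CAC ✗; k=4: TCCA vs CACG ✗; k=5: ATCCA vs CACGT ✗; k=6: CATCCA vs CACGTA ✗; k=7: CCATCCA vs CACGTAA ✗; k=8: CCCATCCA vs CACGTAAA ✗.
Only k = 2 is perfect, so the longest perfect 3' overlap is 2.

Longest perfect overlap: 2 complementary base pairs; below the dimer-risk threshold (threshold 3).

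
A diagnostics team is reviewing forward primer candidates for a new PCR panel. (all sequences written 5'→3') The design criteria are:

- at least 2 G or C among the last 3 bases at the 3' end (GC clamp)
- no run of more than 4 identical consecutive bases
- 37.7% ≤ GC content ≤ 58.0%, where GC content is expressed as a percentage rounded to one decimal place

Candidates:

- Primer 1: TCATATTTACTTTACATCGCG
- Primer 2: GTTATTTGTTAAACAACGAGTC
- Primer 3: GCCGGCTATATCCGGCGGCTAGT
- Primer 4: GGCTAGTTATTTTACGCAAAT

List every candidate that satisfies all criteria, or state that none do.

None of the candidates satisfy all criteria.

Primer 1 (21 nt, A=5 T=9 G=2 C=5): 3' end GCG has 3 G/C ✓; longest run = 3 ✓; GC 7/21 = 33.3%, outside 37.7–58.0% ✗ — fails.
Primer 2 (22 nt, A=7 T=8 G=4 C=3): 3' end GTC has 2 G/C ✓; longest run = 3 ✓; GC 7/22 = 31.8%, outside 37.7–58.0% ✗ — fails.
Primer 3 (23 nt, A=3 T=5 G=8 C=7): 3' end AGT has 1 G/C, need ≥2 ✗; longest run = 2 ✓; GC 15/23 = 65.2%, outside 37.7–58.0% ✗ — fails.
Primer 4 (21 nt, A=6 T=8 G=4 C=3): 3' end AAT has 0 G/C, need ≥2 ✗; longest run = 4 ✓; GC 7/21 = 33.3%, outside 37.7–58.0% ✗ — fails.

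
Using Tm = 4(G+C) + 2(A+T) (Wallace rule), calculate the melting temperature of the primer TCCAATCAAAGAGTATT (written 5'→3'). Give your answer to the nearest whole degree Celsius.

Base counts: A=7, T=5, G=2, C=3 (length 17).
Tm = 2·(7+5) + 4·(2+3) = 2·12 + 4·5 = 24 + 20 = 44°C.

44°C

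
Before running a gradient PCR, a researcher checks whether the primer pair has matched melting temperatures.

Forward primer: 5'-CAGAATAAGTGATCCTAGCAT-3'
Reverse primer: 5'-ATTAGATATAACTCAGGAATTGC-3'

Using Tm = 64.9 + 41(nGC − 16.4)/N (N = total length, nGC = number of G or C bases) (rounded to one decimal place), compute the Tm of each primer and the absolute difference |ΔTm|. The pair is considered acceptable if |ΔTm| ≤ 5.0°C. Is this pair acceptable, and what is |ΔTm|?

|ΔTm| = 0.4°C; the pair is acceptable.

Forward: G+C = 8, N = 21 → Tm = 64.9 + 41·(8 − 16.4)/21 = 48.5°C.
Reverse: G+C = 7, N = 23 → Tm = 64.9 + 41·(7 − 16.4)/23 = 48.1°C.
|ΔTm| = |48.5 − 48.1| = 0.4°C, ≤ 5.0°C.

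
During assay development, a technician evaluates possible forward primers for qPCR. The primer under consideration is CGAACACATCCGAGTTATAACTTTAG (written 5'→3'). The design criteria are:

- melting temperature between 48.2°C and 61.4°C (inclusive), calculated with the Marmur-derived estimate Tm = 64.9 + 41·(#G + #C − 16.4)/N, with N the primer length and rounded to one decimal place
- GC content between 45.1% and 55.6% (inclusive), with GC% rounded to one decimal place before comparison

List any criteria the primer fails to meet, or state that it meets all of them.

Fails: GC content.

Base counts: A=9, T=7, G=4, C=6 (length 26).
Tm: Tm = 64.9 + 41·(10 − 16.4)/26 = 54.8°C ✓
GC content: GC 10/26 = 38.5%, outside 45.1–55.6% ✗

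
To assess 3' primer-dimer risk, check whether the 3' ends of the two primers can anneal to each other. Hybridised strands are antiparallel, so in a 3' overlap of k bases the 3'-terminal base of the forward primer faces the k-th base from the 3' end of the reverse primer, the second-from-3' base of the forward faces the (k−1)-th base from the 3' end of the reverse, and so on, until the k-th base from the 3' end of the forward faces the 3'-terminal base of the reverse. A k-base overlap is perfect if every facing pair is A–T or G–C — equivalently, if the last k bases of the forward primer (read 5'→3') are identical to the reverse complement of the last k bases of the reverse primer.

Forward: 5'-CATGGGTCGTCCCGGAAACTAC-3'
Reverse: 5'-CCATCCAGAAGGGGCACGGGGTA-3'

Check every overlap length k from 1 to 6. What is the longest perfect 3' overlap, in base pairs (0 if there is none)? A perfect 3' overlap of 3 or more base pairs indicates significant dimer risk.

Last 6 bases (5'→3') — forward …AACTAC, reverse …GGGGTA.
Reverse complement of the reverse primer's last 6 bases: TACCCC; its first k bases are the reverse complement of the reverse primer's last k bases, so a perfect k-base overlap needs the forward primer's last k bases to equal them.
Comparing (forward last k vs required): k=1: C vs T ✗; k=2: AC vs TA ✗; k=3: TAC vs TAC ✓; k=4: CTAC vs TACC ✗; k=5: ACTAC vs TACCC ✗; k=6: AACTAC vs TACCCC ✗.
Only k = 3 is perfect, so the longest perfect 3' overlap is 3.

Longest perfect overlap: 3 complementary base pairs; significant dimer risk (threshold 3).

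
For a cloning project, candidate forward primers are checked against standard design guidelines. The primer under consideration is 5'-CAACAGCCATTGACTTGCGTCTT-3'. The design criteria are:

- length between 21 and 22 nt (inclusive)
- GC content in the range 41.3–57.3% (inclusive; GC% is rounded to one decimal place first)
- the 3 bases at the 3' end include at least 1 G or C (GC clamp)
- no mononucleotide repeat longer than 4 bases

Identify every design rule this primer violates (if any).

Base counts: A=5, T=7, G=4, C=7 (length 23).
length: length 23, outside 21–22 ✗
GC content: GC 11/23 = 47.8% ✓
GC clamp: 3' end CTT has 1 G/C ✓
homopolymer run: longest run = 2 ✓

Fails: length.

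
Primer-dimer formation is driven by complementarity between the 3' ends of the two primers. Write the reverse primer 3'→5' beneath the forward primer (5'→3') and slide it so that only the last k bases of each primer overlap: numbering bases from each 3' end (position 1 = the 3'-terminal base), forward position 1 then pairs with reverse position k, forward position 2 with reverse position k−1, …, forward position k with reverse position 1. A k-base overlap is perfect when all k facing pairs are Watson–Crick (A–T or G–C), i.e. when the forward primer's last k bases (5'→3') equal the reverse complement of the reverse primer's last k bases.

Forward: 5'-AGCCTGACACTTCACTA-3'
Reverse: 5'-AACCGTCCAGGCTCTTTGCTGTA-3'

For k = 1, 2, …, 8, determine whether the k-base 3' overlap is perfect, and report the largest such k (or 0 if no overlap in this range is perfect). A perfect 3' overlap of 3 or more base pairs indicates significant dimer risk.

Longest perfect overlap: 2 complementary base pairs; below the dimer-risk threshold (threshold 3).

Last 8 bases (5'→3') — forward …CTTCACTA, reverse …TTGCTGTA.
Reverse complement of the reverse primer's last 8 bases: TACAGCAA; its first k bases are the reverse complement of the reverse primer's last k bases, so a perfect k-base overlap needs the forward primer's last k bases to equal them.
Comparing (forward last k vs required): k=1: A vs T ✗; k=2: TA vs TA ✓; k=3: CTA vs TAC ✗; k=4: ACTA vs TACA ✗; k=5: CACTA vs TACAG ✗; k=6: TCACTA vs TACAGC ✗; k=7: TTCACTA vs TACAGCA ✗; k=8: CTTCACTA vs TACAGCAA ✗.
Only k = 2 is perfect, so the longest perfect 3' overlap is 2.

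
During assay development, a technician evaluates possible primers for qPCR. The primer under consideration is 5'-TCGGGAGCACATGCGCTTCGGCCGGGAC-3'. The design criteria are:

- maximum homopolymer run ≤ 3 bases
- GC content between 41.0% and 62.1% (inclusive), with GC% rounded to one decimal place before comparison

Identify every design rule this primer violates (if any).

Base counts: A=4, T=4, G=11, C=9 (length 28).
homopolymer run: longest run = 3 ✓
GC content: GC 20/28 = 71.4%, outside 41.0–62.1% ✗

Fails: GC content.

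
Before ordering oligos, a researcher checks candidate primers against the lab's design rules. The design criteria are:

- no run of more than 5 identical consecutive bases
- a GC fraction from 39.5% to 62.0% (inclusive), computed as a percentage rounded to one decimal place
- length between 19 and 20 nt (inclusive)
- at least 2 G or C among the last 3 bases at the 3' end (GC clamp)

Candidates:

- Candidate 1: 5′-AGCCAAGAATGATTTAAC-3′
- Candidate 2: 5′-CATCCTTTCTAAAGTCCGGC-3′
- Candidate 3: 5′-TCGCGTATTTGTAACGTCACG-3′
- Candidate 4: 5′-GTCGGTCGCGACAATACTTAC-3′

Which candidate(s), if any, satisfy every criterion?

Candidate 1 (18 nt, A=8 T=4 G=3 C=3): longest run = 3 ✓; GC 6/18 = 33.3%, outside 39.5–62.0% ✗; length 18, outside 19–20 ✗; 3' end AAC has 1 G/C, need ≥2 ✗ — fails.
Candidate 2 (20 nt, A=4 T=6 G=3 C=7): longest run = 3 ✓; GC 10/20 = 50.0% ✓; length 20 ✓; 3' end GGC has 3 G/C ✓ — passes.
Candidate 3 (21 nt, A=4 T=7 G=5 C=5): longest run = 3 ✓; GC 10/21 = 47.6% ✓; length 21, outside 19–20 ✗; 3' end ACG has 2 G/C ✓ — fails.
Candidate 4 (21 nt, A=5 T=5 G=5 C=6): longest run = 2 ✓; GC 11/21 = 52.4% ✓; length 21, outside 19–20 ✗; 3' end TAC has 1 G/C, need ≥2 ✗ — fails.

Candidate 2 only.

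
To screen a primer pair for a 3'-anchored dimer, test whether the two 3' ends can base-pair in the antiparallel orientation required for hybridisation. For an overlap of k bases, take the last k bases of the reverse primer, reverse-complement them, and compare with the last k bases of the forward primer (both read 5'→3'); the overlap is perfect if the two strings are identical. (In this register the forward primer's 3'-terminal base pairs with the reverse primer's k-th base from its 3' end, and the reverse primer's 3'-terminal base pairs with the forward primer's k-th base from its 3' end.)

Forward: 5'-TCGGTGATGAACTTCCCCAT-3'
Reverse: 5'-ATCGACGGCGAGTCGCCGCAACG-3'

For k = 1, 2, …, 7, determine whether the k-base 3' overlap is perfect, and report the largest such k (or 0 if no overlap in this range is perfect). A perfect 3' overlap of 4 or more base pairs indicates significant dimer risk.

Last 7 bases (5'→3') — forward …TCCCCAT, reverse …CGCAACG.
Reverse complement of the reverse primer's last 7 bases: CGTTGCG; its first k bases are the reverse complement of the reverse primer's last k bases, so a perfect k-base overlap needs the forward primer's last k bases to equal them.
Comparing (forward last k vs required): k=1: T vs C ✗; k=2: AT vs CG ✗; k=3: CAT vs CGT ✗; k=4: CCAT vs CGTT ✗; k=5: CCCAT vs CGTTG ✗; k=6: CCCCAT vs CGTTGC ✗; k=7: TCCCCAT vs CGTTGCG ✗.
No overlap length from 1 to 7 is perfect, so the longest perfect 3' overlap is 0.

Longest perfect overlap: 0 complementary base pairs; below the dimer-risk threshold (threshold 4).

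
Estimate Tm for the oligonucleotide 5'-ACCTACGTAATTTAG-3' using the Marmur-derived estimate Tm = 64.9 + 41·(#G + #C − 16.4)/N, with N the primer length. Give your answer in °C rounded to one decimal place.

33.7°C

Base counts: A=5, T=5, G=2, C=3; G+C = 5, N = 15.
Tm = 64.9 + 41·(5 − 16.4)/15 = 64.9 + -467.40/15 = 33.7°C.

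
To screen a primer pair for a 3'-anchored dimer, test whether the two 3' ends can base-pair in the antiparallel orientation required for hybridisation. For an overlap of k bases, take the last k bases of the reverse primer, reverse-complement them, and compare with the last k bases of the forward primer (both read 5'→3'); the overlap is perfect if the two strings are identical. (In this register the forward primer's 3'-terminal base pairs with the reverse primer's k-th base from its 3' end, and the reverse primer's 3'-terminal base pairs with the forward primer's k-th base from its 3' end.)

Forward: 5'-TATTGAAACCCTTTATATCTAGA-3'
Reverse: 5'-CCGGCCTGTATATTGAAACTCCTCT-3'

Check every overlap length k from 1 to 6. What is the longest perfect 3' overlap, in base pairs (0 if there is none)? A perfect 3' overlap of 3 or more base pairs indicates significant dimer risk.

Last 6 bases (5'→3') — forward …TCTAGA, reverse …TCCTCT.
Reverse complement of the reverse primer's last 6 bases: AGAGGA; its first k bases are the reverse complement of the reverse primer's last k bases, so a perfect k-base overlap needs the forward primer's last k bases to equal them.
Comparing (forward last k vs required): k=1: A vs A ✓; k=2: GA vs AG ✗; k=3: AGA vs AGA ✓; k=4: TAGA vs AGAG ✗; k=5: CTAGA vs AGAGG ✗; k=6: TCTAGA vs AGAGGA ✗.
Perfect overlaps at k = 1, 3; the largest is 3.

Longest perfect overlap: 3 complementary base pairs; significant dimer risk (threshold 3).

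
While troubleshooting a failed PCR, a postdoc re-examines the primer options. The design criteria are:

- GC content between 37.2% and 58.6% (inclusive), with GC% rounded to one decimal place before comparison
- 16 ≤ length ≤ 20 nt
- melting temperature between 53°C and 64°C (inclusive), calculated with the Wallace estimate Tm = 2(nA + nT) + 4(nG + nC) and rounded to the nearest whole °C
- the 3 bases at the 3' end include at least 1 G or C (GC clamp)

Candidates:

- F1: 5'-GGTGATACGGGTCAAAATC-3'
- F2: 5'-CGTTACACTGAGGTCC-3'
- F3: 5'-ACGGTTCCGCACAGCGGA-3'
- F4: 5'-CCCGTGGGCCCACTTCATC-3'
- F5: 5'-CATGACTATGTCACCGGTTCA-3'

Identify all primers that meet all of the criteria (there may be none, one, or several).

F1 only.

F1 (19 nt, A=6 T=4 G=6 C=3): GC 9/19 = 47.4% ✓; length 19 ✓; Tm = 2·10 + 4·9 = 56°C ✓; 3' end ATC has 1 G/C ✓ — passes.
F2 (16 nt, A=3 T=4 G=4 C=5): GC 9/16 = 56.3% ✓; length 16 ✓; Tm = 2·7 + 4·9 = 50°C, outside 53–64°C ✗; 3' end TCC has 2 G/C ✓ — fails.
F3 (18 nt, A=4 T=2 G=6 C=6): GC 12/18 = 66.7%, outside 37.2–58.6% ✗; length 18 ✓; Tm = 2·6 + 4·12 = 60°C ✓; 3' end GGA has 2 G/C ✓ — fails.
F4 (19 nt, A=2 T=4 G=4 C=9): GC 13/19 = 68.4%, outside 37.2–58.6% ✗; length 19 ✓; Tm = 2·6 + 4·13 = 64°C ✓; 3' end ATC has 1 G/C ✓ — fails.
F5 (21 nt, A=5 T=6 G=4 C=6): GC 10/21 = 47.6% ✓; length 21, outside 16–20 ✗; Tm = 2·11 + 4·10 = 62°C ✓; 3' end TCA has 1 G/C ✓ — fails.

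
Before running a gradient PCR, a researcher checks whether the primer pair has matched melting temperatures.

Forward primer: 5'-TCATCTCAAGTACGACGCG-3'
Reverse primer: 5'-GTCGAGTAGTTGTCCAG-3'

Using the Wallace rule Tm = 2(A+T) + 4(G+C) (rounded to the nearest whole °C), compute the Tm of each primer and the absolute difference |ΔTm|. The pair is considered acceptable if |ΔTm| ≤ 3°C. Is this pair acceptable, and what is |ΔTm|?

Forward: A=5 T=4 G=4 C=6 → Tm = 2·9 + 4·10 = 58°C.
Reverse: A=3 T=5 G=6 C=3 → Tm = 2·8 + 4·9 = 52°C.
|ΔTm| = |58 − 52| = 6°C, > 3°C.

|ΔTm| = 6°C; the pair is not acceptable.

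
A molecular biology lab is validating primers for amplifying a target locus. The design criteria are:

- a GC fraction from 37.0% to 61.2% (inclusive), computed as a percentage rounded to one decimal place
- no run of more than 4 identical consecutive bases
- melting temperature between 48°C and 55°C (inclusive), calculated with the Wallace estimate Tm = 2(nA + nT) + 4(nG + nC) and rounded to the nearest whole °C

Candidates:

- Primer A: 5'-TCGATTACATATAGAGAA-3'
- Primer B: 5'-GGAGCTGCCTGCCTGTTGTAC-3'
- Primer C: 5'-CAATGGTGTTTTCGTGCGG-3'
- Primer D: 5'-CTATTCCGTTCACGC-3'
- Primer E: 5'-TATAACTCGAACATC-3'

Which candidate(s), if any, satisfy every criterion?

Primer A (18 nt, A=8 T=5 G=3 C=2): GC 5/18 = 27.8%, outside 37.0–61.2% ✗; longest run = 2 ✓; Tm = 2·13 + 4·5 = 46°C, outside 48–55°C ✗ — fails.
Primer B (21 nt, A=2 T=6 G=7 C=6): GC 13/21 = 61.9%, outside 37.0–61.2% ✗; longest run = 2 ✓; Tm = 2·8 + 4·13 = 68°C, outside 48–55°C ✗ — fails.
Primer C (19 nt, A=2 T=7 G=7 C=3): GC 10/19 = 52.6% ✓; longest run = 4 ✓; Tm = 2·9 + 4·10 = 58°C, outside 48–55°C ✗ — fails.
Primer D (15 nt, A=2 T=5 G=2 C=6): GC 8/15 = 53.3% ✓; longest run = 2 ✓; Tm = 2·7 + 4·8 = 46°C, outside 48–55°C ✗ — fails.
Primer E (15 nt, A=6 T=4 G=1 C=4): GC 5/15 = 33.3%, outside 37.0–61.2% ✗; longest run = 2 ✓; Tm = 2·10 + 4·5 = 40°C, outside 48–55°C ✗ — fails.

None of the candidates satisfy all criteria.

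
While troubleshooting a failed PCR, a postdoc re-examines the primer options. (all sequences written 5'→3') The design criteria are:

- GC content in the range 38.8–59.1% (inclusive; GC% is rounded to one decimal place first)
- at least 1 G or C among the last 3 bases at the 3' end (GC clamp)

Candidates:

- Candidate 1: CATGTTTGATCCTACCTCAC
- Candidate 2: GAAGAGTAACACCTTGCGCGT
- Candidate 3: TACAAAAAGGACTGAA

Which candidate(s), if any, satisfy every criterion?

Candidate 1 and Candidate 2.

Candidate 1 (20 nt, A=4 T=7 G=2 C=7): GC 9/20 = 45.0% ✓; 3' end CAC has 2 G/C ✓ — passes.
Candidate 2 (21 nt, A=6 T=4 G=6 C=5): GC 11/21 = 52.4% ✓; 3' end CGT has 2 G/C ✓ — passes.
Candidate 3 (16 nt, A=9 T=2 G=3 C=2): GC 5/16 = 31.3%, outside 38.8–59.1% ✗; 3' end GAA has 1 G/C ✓ — fails.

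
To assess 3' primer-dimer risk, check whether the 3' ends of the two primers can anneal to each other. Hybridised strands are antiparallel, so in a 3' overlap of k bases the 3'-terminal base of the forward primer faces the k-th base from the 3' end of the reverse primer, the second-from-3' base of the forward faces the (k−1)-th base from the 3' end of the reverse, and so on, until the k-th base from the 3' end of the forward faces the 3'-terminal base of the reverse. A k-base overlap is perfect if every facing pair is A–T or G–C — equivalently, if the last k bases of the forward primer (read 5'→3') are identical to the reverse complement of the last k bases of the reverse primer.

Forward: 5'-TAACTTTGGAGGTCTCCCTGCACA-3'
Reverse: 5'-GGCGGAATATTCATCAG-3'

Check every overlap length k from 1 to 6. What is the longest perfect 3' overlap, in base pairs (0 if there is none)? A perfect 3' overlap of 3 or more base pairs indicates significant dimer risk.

Longest perfect overlap: 0 complementary base pairs; below the dimer-risk threshold (threshold 3).

Last 6 bases (5'→3') — forward …TGCACA, reverse …CATCAG.
Reverse complement of the reverse primer's last 6 bases: CTGATG; its first k bases are the reverse complement of the reverse primer's last k bases, so a perfect k-base overlap needs the forward primer's last k bases to equal them.
Comparing (forward last k vs required): k=1: A vs C ✗; k=2: CA vs CT ✗; k=3: ACA vs CTG ✗; k=4: CACA vs CTGA ✗; k=5: GCACA vs CTGAT ✗; k=6: TGCACA vs CTGATG ✗.
No overlap length from 1 to 6 is perfect, so the longest perfect 3' overlap is 0.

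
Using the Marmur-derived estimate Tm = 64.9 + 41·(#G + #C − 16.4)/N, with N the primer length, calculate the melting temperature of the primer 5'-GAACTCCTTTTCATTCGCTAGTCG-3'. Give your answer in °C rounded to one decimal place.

55.7°C

Base counts: A=4, T=9, G=4, C=7; G+C = 11, N = 24.
Tm = 64.9 + 41·(11 − 16.4)/24 = 64.9 + -221.40/24 = 55.7°C.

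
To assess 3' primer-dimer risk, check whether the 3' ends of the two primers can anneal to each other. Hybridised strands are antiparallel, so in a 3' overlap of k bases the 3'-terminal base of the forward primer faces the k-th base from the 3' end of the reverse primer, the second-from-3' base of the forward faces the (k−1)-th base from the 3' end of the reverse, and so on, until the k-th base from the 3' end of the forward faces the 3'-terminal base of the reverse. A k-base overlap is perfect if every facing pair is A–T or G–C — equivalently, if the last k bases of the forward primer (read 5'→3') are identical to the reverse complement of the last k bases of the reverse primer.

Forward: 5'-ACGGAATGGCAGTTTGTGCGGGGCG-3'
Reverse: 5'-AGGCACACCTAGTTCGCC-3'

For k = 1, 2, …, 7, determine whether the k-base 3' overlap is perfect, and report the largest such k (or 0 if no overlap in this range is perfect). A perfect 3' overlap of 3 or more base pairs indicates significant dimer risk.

Last 7 bases (5'→3') — forward …CGGGGCG, reverse …GTTCGCC.
Reverse complement of the reverse primer's last 7 bases: GGCGAAC; its first k bases are the reverse complement of the reverse primer's last k bases, so a perfect k-base overlap needs the forward primer's last k bases to equal them.
Comparing (forward last k vs required): k=1: G vs G ✓; k=2: CG vs GG ✗; k=3: GCG vs GGC ✗; k=4: GGCG vs GGCG ✓; k=5: GGGCG vs GGCGA ✗; k=6: GGGGCG vs GGCGAA ✗; k=7: CGGGGCG vs GGCGAAC ✗.
Perfect overlaps at k = 1, 4; the largest is 4.

Longest perfect overlap: 4 complementary base pairs; significant dimer risk (threshold 3).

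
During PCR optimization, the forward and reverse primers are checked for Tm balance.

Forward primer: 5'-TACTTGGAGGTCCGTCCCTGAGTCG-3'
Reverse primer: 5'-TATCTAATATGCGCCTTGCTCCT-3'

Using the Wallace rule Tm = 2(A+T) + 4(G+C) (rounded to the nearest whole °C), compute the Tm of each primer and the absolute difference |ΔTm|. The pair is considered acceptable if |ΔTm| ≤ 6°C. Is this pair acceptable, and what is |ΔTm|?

|ΔTm| = 14°C; the pair is not acceptable.

Forward: A=3 T=7 G=8 C=7 → Tm = 2·10 + 4·15 = 80°C.
Reverse: A=4 T=9 G=3 C=7 → Tm = 2·13 + 4·10 = 66°C.
|ΔTm| = |80 − 66| = 14°C, > 6°C.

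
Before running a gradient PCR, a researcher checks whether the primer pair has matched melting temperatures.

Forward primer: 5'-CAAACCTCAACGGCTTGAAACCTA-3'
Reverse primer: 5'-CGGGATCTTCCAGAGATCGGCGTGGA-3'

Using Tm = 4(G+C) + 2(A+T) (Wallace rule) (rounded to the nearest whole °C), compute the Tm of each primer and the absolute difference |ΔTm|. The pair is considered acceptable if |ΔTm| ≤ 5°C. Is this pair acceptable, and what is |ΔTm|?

Forward: A=9 T=4 G=3 C=8 → Tm = 2·13 + 4·11 = 70°C.
Reverse: A=5 T=5 G=10 C=6 → Tm = 2·10 + 4·16 = 84°C.
|ΔTm| = |70 − 84| = 14°C, > 5°C.

|ΔTm| = 14°C; the pair is not acceptable.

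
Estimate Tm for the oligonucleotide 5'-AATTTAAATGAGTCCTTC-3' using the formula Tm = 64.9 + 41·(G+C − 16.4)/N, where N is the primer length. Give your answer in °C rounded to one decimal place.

38.9°C

Base counts: A=6, T=7, G=2, C=3; G+C = 5, N = 18.
Tm = 64.9 + 41·(5 − 16.4)/18 = 64.9 + -467.40/18 = 38.9°C.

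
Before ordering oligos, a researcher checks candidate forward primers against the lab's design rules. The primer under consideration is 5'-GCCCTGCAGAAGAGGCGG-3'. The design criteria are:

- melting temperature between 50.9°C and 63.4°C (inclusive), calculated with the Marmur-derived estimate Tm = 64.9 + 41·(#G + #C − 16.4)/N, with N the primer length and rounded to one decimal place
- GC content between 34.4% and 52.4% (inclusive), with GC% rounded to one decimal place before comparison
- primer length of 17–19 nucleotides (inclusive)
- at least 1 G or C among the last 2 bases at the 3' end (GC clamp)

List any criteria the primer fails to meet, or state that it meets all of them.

Base counts: A=4, T=1, G=8, C=5 (length 18).
Tm: Tm = 64.9 + 41·(13 − 16.4)/18 = 57.2°C ✓
GC content: GC 13/18 = 72.2%, outside 34.4–52.4% ✗
length: length 18 ✓
GC clamp: 3' end GG has 2 G/C ✓

Fails: GC content.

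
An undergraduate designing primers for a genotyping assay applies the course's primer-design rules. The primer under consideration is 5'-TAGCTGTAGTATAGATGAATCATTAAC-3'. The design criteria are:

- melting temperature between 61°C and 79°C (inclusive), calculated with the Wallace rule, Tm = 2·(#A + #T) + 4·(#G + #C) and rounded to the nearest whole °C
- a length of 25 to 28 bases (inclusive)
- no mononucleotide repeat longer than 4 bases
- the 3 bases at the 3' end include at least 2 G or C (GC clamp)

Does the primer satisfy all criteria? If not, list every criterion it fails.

Base counts: A=10, T=9, G=5, C=3 (length 27).
Tm: Tm = 2·19 + 4·8 = 70°C ✓
length: length 27 ✓
homopolymer run: longest run = 2 ✓
GC clamp: 3' end AAC has 1 G/C, need ≥2 ✗

Fails: GC clamp.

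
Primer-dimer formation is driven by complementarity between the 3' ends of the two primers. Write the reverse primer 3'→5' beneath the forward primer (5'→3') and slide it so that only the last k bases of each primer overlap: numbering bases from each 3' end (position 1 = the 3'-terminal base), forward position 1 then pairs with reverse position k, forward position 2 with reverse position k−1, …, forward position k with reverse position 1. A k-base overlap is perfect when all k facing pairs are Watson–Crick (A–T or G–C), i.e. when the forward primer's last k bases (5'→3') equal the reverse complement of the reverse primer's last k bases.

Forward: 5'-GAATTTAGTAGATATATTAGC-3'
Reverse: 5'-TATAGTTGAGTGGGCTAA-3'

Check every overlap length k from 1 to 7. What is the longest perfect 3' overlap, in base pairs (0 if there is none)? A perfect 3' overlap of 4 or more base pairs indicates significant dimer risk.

Longest perfect overlap: 5 complementary base pairs; significant dimer risk (threshold 4).

Last 7 bases (5'→3') — forward …TATTAGC, reverse …GGGCTAA.
Reverse complement of the reverse primer's last 7 bases: TTAGCCC; its first k bases are the reverse complement of the reverse primer's last k bases, so a perfect k-base overlap needs the forward primer's last k bases to equal them.
Comparing (forward last k vs required): k=1: C vs T ✗; k=2: GC vs TT ✗; k=3: AGC vs TTA ✗; k=4: TAGC vs TTAG ✗; k=5: TTAGC vs TTAGC ✓; k=6: ATTAGC vs TTAGCC ✗; k=7: TATTAGC vs TTAGCCC ✗.
Only k = 5 is perfect, so the longest perfect 3' overlap is 5.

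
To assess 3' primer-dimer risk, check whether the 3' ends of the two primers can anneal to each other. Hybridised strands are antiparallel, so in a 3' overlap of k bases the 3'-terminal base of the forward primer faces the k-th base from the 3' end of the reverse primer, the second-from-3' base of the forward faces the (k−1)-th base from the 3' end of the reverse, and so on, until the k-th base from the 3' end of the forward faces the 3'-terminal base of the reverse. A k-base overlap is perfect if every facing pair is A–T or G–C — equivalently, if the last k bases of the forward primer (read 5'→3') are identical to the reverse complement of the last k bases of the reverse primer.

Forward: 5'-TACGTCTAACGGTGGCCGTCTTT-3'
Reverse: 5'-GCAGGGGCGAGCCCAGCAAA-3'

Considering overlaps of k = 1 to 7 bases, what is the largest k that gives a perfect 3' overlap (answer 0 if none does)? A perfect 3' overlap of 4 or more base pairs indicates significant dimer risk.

Longest perfect overlap: 3 complementary base pairs; below the dimer-risk threshold (threshold 4).

Last 7 bases (5'→3') — forward …CGTCTTT, reverse …CAGCAAA.
Reverse complement of the reverse primer's last 7 bases: TTTGCTG; its first k bases are the reverse complement of the reverse primer's last k bases, so a perfect k-base overlap needs the forward primer's last k bases to equal them.
Comparing (forward last k vs required): k=1: T vs T ✓; k=2: TT vs TT ✓; k=3: TTT vs TTT ✓; k=4: CTTT vs TTTG ✗; k=5: TCTTT vs TTTGC ✗; k=6: GTCTTT vs TTTGCT ✗; k=7: CGTCTTT vs TTTGCTG ✗.
Perfect overlaps at k = 1, 2, 3; the largest is 3.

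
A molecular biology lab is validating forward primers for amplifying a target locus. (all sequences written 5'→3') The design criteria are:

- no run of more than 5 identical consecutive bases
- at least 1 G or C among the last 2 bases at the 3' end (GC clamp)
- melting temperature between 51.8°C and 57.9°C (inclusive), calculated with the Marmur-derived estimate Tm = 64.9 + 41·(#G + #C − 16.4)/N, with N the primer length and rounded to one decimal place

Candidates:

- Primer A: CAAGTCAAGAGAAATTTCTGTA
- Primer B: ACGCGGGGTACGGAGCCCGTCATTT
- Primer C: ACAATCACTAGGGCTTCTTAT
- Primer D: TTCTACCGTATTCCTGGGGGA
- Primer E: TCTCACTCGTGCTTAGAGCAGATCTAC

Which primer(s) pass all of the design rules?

Primer D only.

Primer A (22 nt, A=9 T=6 G=4 C=3): longest run = 3 ✓; 3' end TA has 0 G/C, need ≥1 ✗; Tm = 64.9 + 41·(7 − 16.4)/22 = 47.4°C, outside 51.8–57.9°C ✗ — fails.
Primer B (25 nt, A=4 T=5 G=9 C=7): longest run = 4 ✓; 3' end TT has 0 G/C, need ≥1 ✗; Tm = 64.9 + 41·(16 − 16.4)/25 = 64.2°C, outside 51.8–57.9°C ✗ — fails.
Primer C (21 nt, A=6 T=7 G=3 C=5): longest run = 3 ✓; 3' end AT has 0 G/C, need ≥1 ✗; Tm = 64.9 + 41·(8 − 16.4)/21 = 48.5°C, outside 51.8–57.9°C ✗ — fails.
Primer D (21 nt, A=3 T=7 G=6 C=5): longest run = 5 ✓; 3' end GA has 1 G/C ✓; Tm = 64.9 + 41·(11 − 16.4)/21 = 54.4°C ✓ — passes.
Primer E (27 nt, A=6 T=8 G=5 C=8): longest run = 2 ✓; 3' end AC has 1 G/C ✓; Tm = 64.9 + 41·(13 − 16.4)/27 = 59.7°C, outside 51.8–57.9°C ✗ — fails.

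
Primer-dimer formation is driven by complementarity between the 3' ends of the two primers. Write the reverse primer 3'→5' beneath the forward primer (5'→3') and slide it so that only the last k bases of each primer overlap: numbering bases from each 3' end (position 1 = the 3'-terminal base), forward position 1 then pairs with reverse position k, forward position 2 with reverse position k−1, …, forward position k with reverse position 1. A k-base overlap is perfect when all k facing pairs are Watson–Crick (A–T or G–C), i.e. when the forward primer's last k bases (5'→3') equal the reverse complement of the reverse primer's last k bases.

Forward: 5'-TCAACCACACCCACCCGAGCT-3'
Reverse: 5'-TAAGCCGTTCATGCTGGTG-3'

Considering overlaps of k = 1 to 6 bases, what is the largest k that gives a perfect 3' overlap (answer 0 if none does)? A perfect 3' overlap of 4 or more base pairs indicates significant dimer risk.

Last 6 bases (5'→3') — forward …CGAGCT, reverse …CTGGTG.
Reverse complement of the reverse primer's last 6 bases: CACCAG; its first k bases are the reverse complement of the reverse primer's last k bases, so a perfect k-base overlap needs the forward primer's last k bases to equal them.
Comparing (forward last k vs required): k=1: T vs C ✗; k=2: CT vs CA ✗; k=3: GCT vs CAC ✗; k=4: AGCT vs CACC ✗; k=5: GAGCT vs CACCA ✗; k=6: CGAGCT vs CACCAG ✗.
No overlap length from 1 to 6 is perfect, so the longest perfect 3' overlap is 0.

Longest perfect overlap: 0 complementary base pairs; below the dimer-risk threshold (threshold 4).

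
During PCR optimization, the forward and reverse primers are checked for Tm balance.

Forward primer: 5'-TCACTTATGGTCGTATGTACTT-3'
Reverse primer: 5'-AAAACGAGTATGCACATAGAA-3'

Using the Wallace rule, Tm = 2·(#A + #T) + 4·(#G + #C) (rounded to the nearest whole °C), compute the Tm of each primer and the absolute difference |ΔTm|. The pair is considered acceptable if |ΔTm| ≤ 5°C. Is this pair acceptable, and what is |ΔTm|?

|ΔTm| = 4°C; the pair is acceptable.

Forward: A=4 T=10 G=4 C=4 → Tm = 2·14 + 4·8 = 60°C.
Reverse: A=11 T=3 G=4 C=3 → Tm = 2·14 + 4·7 = 56°C.
|ΔTm| = |60 − 56| = 4°C, ≤ 5°C.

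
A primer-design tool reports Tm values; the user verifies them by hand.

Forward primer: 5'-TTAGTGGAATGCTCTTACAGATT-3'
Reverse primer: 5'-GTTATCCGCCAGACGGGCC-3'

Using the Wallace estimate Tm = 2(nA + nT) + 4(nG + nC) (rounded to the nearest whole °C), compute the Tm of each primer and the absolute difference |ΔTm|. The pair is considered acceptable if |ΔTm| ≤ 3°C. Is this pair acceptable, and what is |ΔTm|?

|ΔTm| = 2°C; the pair is acceptable.

Forward: A=6 T=9 G=5 C=3 → Tm = 2·15 + 4·8 = 62°C.
Reverse: A=3 T=3 G=6 C=7 → Tm = 2·6 + 4·13 = 64°C.
|ΔTm| = |62 − 64| = 2°C, ≤ 3°C.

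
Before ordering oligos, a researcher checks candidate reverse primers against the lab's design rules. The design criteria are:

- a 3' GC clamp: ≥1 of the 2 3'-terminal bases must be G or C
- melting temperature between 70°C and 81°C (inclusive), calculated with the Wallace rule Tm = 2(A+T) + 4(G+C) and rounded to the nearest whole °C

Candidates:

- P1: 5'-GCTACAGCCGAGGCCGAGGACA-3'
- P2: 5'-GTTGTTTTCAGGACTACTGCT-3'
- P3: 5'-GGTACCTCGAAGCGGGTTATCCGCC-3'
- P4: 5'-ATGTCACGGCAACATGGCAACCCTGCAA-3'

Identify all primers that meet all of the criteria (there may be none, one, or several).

P1 (22 nt, A=6 T=1 G=8 C=7): 3' end CA has 1 G/C ✓; Tm = 2·7 + 4·15 = 74°C ✓ — passes.
P2 (21 nt, A=3 T=9 G=5 C=4): 3' end CT has 1 G/C ✓; Tm = 2·12 + 4·9 = 60°C, outside 70–81°C ✗ — fails.
P3 (25 nt, A=4 T=5 G=8 C=8): 3' end CC has 2 G/C ✓; Tm = 2·9 + 4·16 = 82°C, outside 70–81°C ✗ — fails.
P4 (28 nt, A=9 T=4 G=6 C=9): 3' end AA has 0 G/C, need ≥1 ✗; Tm = 2·13 + 4·15 = 86°C, outside 70–81°C ✗ — fails.

P1 only.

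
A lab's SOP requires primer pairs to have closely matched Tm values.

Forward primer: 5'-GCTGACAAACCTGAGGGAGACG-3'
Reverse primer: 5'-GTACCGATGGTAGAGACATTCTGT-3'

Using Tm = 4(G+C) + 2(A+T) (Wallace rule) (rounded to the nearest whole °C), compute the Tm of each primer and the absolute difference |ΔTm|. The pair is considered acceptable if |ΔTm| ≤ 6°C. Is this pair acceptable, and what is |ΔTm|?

Forward: A=7 T=2 G=8 C=5 → Tm = 2·9 + 4·13 = 70°C.
Reverse: A=6 T=7 G=7 C=4 → Tm = 2·13 + 4·11 = 70°C.
|ΔTm| = |70 − 70| = 0°C, ≤ 6°C.

|ΔTm| = 0°C; the pair is acceptable.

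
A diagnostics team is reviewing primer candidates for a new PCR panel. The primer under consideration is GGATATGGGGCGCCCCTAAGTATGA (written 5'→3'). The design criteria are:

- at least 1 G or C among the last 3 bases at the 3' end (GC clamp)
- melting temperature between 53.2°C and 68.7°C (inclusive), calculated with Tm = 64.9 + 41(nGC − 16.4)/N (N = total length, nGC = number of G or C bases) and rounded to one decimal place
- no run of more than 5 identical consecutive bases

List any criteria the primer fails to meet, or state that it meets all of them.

Base counts: A=6, T=5, G=9, C=5 (length 25).
GC clamp: 3' end TGA has 1 G/C ✓
Tm: Tm = 64.9 + 41·(14 − 16.4)/25 = 61.0°C ✓
homopolymer run: longest run = 4 ✓

Meets all criteria.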